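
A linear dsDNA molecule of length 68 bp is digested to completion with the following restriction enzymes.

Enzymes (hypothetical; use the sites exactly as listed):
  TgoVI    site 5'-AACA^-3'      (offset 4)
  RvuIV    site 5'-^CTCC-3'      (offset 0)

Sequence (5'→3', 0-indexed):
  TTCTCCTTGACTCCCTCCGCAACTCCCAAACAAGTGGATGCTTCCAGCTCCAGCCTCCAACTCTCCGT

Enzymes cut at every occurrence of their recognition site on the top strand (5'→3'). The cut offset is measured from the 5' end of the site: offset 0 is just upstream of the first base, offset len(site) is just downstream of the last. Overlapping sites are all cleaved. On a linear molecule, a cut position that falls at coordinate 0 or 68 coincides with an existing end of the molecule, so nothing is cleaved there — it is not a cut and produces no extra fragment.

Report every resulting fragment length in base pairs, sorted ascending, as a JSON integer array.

Scan for sites:
  TgoVI AACA/4: at [28] ⇒ [32]
  RvuIV CTCC/0: at [2, 10, 14, 22, 47, 54, 62] ⇒ [2, 10, 14, 22, 47, 54, 62]

All cut coordinates (distinct, sorted): [2, 10, 14, 22, 32, 47, 54, 62]

Fragment lengths:
  [0,2): 2 bp
  [2,10): 8 bp
  [10,14): 4 bp
  [14,22): 8 bp
  [22,32): 10 bp
  [32,47): 15 bp
  [47,54): 7 bp
  [54,62): 8 bp
  [62,68): 6 bp

[2,4,6,7,8,8,8,10,15]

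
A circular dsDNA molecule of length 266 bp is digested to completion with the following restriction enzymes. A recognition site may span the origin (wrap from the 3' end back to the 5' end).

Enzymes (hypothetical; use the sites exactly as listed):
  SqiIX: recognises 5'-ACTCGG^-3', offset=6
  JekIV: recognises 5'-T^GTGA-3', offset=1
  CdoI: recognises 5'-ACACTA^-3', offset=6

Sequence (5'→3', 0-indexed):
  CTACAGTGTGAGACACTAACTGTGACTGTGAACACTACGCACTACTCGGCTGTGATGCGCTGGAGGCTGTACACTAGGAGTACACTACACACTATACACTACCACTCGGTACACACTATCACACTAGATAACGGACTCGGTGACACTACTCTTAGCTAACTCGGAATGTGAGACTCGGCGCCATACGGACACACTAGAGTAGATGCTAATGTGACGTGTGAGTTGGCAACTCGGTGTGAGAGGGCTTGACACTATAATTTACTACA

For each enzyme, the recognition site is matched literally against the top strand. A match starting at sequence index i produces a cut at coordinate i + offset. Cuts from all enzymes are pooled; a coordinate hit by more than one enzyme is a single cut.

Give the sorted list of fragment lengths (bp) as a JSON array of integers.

[1,2,3,3,4,6,7,7,7,8,8,8,9,10,11,11,11,12,14,14,15,16,17,18,19,25]

Site scan:
  SqiIX (ACTCGG, off=6): starts [43, 103, 134, 158, 172, 228] → cuts [49, 109, 140, 164, 178, 234]
  JekIV (TGTGA, off=1): starts [6, 20, 26, 50, 166, 209, 216, 234] → cuts [7, 21, 27, 51, 167, 210, 217, 235]
  CdoI (ACACTA, off=6): starts [12, 31, 70, 81, 88, 95, 112, 120, 142, 190, 248, 263] → cuts [3, 18, 37, 76, 87, 94, 101, 118, 126, 148, 196, 254]

All cut coordinates (distinct, sorted): [3, 7, 18, 21, 27, 37, 49, 51, 76, 87, 94, 101, 109, 118, 126, 140, 148, 164, 167, 178, 196, 210, 217, 234, 235, 254]

Fragments:
  3→7: 4 bp
  7→18: 11 bp
  18→21: 3 bp
  21→27: 6 bp
  27→37: 10 bp
  37→49: 12 bp
  49→51: 2 bp
  51→76: 25 bp
  76→87: 11 bp
  87→94: 7 bp
  94→101: 7 bp
  101→109: 8 bp
  109→118: 9 bp
  118→126: 8 bp
  126→140: 14 bp
  140→148: 8 bp
  148→164: 16 bp
  164→167: 3 bp
  167→178: 11 bp
  178→196: 18 bp
  196→210: 14 bp
  210→217: 7 bp
  217→234: 17 bp
  234→235: 1 bp
  235→254: 19 bp
  254→3 (wrap): 266-254+3 = 15 bp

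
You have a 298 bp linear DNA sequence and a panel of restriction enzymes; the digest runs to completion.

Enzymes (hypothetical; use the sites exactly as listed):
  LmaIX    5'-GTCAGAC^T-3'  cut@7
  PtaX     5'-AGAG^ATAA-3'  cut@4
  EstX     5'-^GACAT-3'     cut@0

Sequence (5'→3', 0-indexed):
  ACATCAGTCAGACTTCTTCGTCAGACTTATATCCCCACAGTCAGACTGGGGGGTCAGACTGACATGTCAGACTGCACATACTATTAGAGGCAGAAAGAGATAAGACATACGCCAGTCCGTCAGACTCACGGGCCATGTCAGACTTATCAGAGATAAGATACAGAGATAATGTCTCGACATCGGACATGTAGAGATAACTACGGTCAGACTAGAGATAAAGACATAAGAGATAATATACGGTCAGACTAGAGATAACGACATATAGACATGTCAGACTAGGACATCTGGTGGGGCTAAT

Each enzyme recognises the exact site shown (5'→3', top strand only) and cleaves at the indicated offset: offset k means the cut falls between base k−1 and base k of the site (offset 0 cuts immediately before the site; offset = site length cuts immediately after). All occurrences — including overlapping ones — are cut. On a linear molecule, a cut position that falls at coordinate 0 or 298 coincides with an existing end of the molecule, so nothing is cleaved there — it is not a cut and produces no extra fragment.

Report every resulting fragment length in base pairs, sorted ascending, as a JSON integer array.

Site scan:
  LmaIX GTCAGACT/7: at [6, 19, 39, 52, 65, 118, 136, 202, 239, 269] ⇒ [13, 26, 46, 59, 72, 125, 143, 209, 246, 276]
  PtaX AGAGATAA/4: at [95, 148, 161, 189, 210, 225, 247] ⇒ [99, 152, 165, 193, 214, 229, 251]
  EstX GACAT/0: at [60, 103, 175, 182, 219, 256, 264, 279] ⇒ [60, 103, 175, 182, 219, 256, 264, 279]

All cut coordinates (distinct, sorted): [13, 26, 46, 59, 60, 72, 99, 103, 125, 143, 152, 165, 175, 182, 193, 209, 214, 219, 229, 246, 251, 256, 264, 276, 279]

Fragment lengths:
  [0,13): 13 bp
  [13,26): 13 bp
  [26,46): 20 bp
  [46,59): 13 bp
  [59,60): 1 bp
  [60,72): 12 bp
  [72,99): 27 bp
  [99,103): 4 bp
  [103,125): 22 bp
  [125,143): 18 bp
  [143,152): 9 bp
  [152,165): 13 bp
  [165,175): 10 bp
  [175,182): 7 bp
  [182,193): 11 bp
  [193,209): 16 bp
  [209,214): 5 bp
  [214,219): 5 bp
  [219,229): 10 bp
  [229,246): 17 bp
  [246,251): 5 bp
  [251,256): 5 bp
  [256,264): 8 bp
  [264,276): 12 bp
  [276,279): 3 bp
  [279,298): 19 bp

[1,3,4,5,5,5,5,7,8,9,10,10,11,12,12,13,13,13,13,16,17,18,19,20,22,27]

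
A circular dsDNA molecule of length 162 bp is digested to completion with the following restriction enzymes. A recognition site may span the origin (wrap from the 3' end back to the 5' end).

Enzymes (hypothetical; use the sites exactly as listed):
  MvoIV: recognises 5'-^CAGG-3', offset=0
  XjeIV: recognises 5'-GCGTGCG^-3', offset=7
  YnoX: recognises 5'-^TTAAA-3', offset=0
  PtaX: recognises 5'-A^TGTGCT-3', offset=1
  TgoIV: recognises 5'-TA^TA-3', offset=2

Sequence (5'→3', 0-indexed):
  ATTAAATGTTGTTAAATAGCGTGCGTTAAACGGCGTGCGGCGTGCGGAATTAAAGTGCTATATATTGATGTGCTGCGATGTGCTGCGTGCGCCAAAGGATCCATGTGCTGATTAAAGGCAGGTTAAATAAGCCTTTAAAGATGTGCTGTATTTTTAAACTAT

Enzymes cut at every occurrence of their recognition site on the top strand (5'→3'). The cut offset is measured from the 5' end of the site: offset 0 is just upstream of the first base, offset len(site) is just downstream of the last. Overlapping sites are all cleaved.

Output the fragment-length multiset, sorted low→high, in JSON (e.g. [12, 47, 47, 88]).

[2,2,3,4,6,7,7,7,8,8,10,10,11,12,12,12,13,14,14]

Site scan:
  MvoIV CAGG/0: at [118] ⇒ [118]
  XjeIV GCGTGCG/7: at [18, 32, 39, 84] ⇒ [25, 39, 46, 91]
  YnoX TTAAA/0: at [1, 11, 25, 49, 111, 122, 134, 153] ⇒ [1, 11, 25, 49, 111, 122, 134, 153]
  PtaX ATGTGCT/1: at [67, 77, 102, 140] ⇒ [68, 78, 103, 141]
  TgoIV TATA/2: at [58, 60, 159] ⇒ [60, 62, 161]

All cut coordinates (distinct, sorted): [1, 11, 25, 39, 46, 49, 60, 62, 68, 78, 91, 103, 111, 118, 122, 134, 141, 153, 161]

Fragment lengths:
  1→11: 10 bp
  11→25: 14 bp
  25→39: 14 bp
  39→46: 7 bp
  46→49: 3 bp
  49→60: 11 bp
  60→62: 2 bp
  62→68: 6 bp
  68→78: 10 bp
  78→91: 13 bp
  91→103: 12 bp
  103→111: 8 bp
  111→118: 7 bp
  118→122: 4 bp
  122→134: 12 bp
  134→141: 7 bp
  141→153: 12 bp
  153→161: 8 bp
  161→1 (wrap): 162-161+1 = 2 bp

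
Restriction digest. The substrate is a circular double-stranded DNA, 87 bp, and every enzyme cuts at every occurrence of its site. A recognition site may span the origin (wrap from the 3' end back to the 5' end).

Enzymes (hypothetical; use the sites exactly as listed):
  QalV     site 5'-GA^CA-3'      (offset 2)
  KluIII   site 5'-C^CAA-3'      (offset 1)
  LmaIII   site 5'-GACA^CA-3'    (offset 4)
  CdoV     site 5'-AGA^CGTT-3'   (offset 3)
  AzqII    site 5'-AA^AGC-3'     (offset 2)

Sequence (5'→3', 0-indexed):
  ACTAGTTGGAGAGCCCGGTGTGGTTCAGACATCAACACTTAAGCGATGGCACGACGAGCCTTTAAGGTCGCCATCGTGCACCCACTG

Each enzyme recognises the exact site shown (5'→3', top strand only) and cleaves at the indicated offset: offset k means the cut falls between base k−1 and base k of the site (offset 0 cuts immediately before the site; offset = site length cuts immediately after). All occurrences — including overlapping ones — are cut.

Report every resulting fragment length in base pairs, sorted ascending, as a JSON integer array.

[87]

Scan for sites:
  QalV (GACA, off=2): starts [27] → cuts [29]
  KluIII (CCAA, off=1): no sites
  LmaIII (GACACA, off=4): no sites
  CdoV (AGACGTT, off=3): no sites
  AzqII (AAAGC, off=2): no sites

Pooled cuts: [29]

Fragment lengths:
  29→29 (wrap): 87-29+29 = 87 bp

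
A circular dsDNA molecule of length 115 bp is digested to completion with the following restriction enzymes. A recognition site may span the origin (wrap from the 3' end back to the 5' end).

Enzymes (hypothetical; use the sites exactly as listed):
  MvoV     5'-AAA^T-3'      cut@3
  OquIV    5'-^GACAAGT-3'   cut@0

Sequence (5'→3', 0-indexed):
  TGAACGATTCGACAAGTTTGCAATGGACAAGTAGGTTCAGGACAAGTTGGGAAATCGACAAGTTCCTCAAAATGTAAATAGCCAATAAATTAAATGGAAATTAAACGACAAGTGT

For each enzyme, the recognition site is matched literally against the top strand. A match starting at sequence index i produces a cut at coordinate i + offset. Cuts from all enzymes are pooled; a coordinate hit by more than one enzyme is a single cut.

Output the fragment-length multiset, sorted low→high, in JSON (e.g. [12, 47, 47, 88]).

Site scan:
  MvoV (AAAT, off=3): starts [51, 69, 75, 86, 91, 97] → cuts [54, 72, 78, 89, 94, 100]
  OquIV (GACAAGT, off=0): starts [10, 25, 40, 56, 106] → cuts [10, 25, 40, 56, 106]

Pooled cuts: [10, 25, 40, 54, 56, 72, 78, 89, 94, 100, 106]

Fragments:
  10→25: 15 bp
  25→40: 15 bp
  40→54: 14 bp
  54→56: 2 bp
  56→72: 16 bp
  72→78: 6 bp
  78→89: 11 bp
  89→94: 5 bp
  94→100: 6 bp
  100→106: 6 bp
  106→10 (wrap): 115-106+10 = 19 bp

[2,5,6,6,6,11,14,15,15,16,19]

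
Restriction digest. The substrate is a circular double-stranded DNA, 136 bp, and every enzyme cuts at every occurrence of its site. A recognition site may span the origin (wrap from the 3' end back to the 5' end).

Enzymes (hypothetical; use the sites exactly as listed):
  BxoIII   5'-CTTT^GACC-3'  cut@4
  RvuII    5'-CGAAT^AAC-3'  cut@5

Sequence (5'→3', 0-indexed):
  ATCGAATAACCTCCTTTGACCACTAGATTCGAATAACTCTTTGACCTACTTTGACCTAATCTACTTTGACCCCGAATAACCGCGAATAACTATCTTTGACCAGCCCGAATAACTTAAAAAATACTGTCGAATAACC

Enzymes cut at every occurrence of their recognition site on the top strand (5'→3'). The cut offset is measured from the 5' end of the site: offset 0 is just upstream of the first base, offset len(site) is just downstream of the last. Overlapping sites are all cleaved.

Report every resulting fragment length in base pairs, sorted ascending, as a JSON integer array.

Site scan:
  BxoIII CTTTGACC/4: at [13, 38, 48, 63, 93] ⇒ [17, 42, 52, 67, 97]
  RvuII CGAATAAC/5: at [2, 29, 72, 82, 105, 127] ⇒ [7, 34, 77, 87, 110, 132]

All cut coordinates (distinct, sorted): [7, 17, 34, 42, 52, 67, 77, 87, 97, 110, 132]

Fragment lengths:
  7→17: 10 bp
  17→34: 17 bp
  34→42: 8 bp
  42→52: 10 bp
  52→67: 15 bp
  67→77: 10 bp
  77→87: 10 bp
  87→97: 10 bp
  97→110: 13 bp
  110→132: 22 bp
  132→7 (wrap): 136-132+7 = 11 bp

[8,10,10,10,10,10,11,13,15,17,22]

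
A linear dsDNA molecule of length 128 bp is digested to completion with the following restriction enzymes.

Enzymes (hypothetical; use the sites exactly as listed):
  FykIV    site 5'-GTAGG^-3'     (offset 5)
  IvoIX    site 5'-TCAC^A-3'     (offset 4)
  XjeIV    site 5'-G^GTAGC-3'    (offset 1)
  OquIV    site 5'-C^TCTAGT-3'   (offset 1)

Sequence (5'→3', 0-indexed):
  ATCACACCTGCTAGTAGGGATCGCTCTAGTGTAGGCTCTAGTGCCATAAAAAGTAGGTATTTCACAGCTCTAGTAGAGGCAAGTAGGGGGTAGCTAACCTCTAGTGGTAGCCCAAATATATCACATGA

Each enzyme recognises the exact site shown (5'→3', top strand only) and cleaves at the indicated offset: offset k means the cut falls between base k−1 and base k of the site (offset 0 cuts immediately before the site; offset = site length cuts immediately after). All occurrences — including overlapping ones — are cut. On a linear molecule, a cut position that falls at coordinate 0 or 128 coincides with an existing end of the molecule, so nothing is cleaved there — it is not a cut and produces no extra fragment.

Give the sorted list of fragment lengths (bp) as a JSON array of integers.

[1,2,3,4,5,6,7,8,10,11,13,18,19,21]

Per-enzyme occurrences:
  FykIV GTAGG/5: at [13, 30, 52, 82] ⇒ [18, 35, 57, 87]
  IvoIX TCACA/4: at [1, 61, 120] ⇒ [5, 65, 124]
  XjeIV GGTAGC/1: at [88, 105] ⇒ [89, 106]
  OquIV CTCTAGT/1: at [23, 35, 67, 98] ⇒ [24, 36, 68, 99]

All cut coordinates (distinct, sorted): [5, 18, 24, 35, 36, 57, 65, 68, 87, 89, 99, 106, 124]

Fragments:
  [0,5): 5 bp
  [5,18): 13 bp
  [18,24): 6 bp
  [24,35): 11 bp
  [35,36): 1 bp
  [36,57): 21 bp
  [57,65): 8 bp
  [65,68): 3 bp
  [68,87): 19 bp
  [87,89): 2 bp
  [89,99): 10 bp
  [99,106): 7 bp
  [106,124): 18 bp
  [124,128): 4 bp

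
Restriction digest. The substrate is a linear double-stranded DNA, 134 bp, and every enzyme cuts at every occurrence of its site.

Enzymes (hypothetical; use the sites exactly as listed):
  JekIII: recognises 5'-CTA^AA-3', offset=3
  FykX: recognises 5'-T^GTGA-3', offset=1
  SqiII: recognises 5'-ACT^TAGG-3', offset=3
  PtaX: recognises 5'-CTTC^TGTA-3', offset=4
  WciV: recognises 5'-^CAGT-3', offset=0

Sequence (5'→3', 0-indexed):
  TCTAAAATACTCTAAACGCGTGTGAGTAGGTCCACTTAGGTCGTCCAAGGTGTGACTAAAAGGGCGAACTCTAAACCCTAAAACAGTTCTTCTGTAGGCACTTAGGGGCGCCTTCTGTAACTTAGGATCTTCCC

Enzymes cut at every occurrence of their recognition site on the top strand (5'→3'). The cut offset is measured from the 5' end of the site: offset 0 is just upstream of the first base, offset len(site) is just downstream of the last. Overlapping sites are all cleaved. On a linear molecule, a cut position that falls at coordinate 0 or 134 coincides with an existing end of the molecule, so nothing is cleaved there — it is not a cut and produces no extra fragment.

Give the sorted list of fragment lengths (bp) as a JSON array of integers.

[3,4,7,7,7,7,9,10,10,12,13,15,15,15]

Per-enzyme occurrences:
  JekIII CTAAA/3: at [1, 11, 55, 70, 77] ⇒ [4, 14, 58, 73, 80]
  FykX TGTGA/1: at [20, 50] ⇒ [21, 51]
  SqiII ACTTAGG/3: at [33, 99, 119] ⇒ [36, 102, 122]
  PtaX CTTCTGTA/4: at [88, 111] ⇒ [92, 115]
  WciV CAGT/0: at [83] ⇒ [83]

All cut coordinates (distinct, sorted): [4, 14, 21, 36, 51, 58, 73, 80, 83, 92, 102, 115, 122]

Fragments:
  [0,4): 4 bp
  [4,14): 10 bp
  [14,21): 7 bp
  [21,36): 15 bp
  [36,51): 15 bp
  [51,58): 7 bp
  [58,73): 15 bp
  [73,80): 7 bp
  [80,83): 3 bp
  [83,92): 9 bp
  [92,102): 10 bp
  [102,115): 13 bp
  [115,122): 7 bp
  [122,134): 12 bp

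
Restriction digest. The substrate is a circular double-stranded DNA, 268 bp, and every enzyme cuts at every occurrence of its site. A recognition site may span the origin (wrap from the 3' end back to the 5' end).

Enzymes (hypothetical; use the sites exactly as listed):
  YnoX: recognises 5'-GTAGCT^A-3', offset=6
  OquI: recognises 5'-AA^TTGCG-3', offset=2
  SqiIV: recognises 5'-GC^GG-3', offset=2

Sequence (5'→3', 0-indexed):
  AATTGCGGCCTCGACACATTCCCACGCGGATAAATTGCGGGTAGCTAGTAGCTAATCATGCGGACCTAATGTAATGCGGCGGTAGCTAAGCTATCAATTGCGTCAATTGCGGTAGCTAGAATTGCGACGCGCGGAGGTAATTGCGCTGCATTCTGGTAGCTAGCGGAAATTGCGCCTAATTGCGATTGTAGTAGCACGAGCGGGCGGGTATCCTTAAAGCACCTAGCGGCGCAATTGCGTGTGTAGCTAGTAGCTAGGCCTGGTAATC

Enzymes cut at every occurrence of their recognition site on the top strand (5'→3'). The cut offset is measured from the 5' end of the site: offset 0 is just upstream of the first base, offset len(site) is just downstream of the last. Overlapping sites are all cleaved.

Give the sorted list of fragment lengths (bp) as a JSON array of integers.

Scan for sites:
  YnoX (GTAGCTA, off=6): starts [40, 47, 81, 111, 155, 242, 249] → cuts [46, 53, 87, 117, 161, 248, 255]
  OquI (AATTGCG, off=2): starts [0, 32, 95, 104, 119, 138, 167, 177, 232] → cuts [2, 34, 97, 106, 121, 140, 169, 179, 234]
  SqiIV (GCGG, off=2): starts [4, 25, 36, 59, 75, 78, 108, 130, 162, 199, 203, 225] → cuts [6, 27, 38, 61, 77, 80, 110, 132, 164, 201, 205, 227]

Pooled cuts: [2, 6, 27, 34, 38, 46, 53, 61, 77, 80, 87, 97, 106, 110, 117, 121, 132, 140, 161, 164, 169, 179, 201, 205, 227, 234, 248, 255]

Fragments:
  2→6: 4 bp
  6→27: 21 bp
  27→34: 7 bp
  34→38: 4 bp
  38→46: 8 bp
  46→53: 7 bp
  53→61: 8 bp
  61→77: 16 bp
  77→80: 3 bp
  80→87: 7 bp
  87→97: 10 bp
  97→106: 9 bp
  106→110: 4 bp
  110→117: 7 bp
  117→121: 4 bp
  121→132: 11 bp
  132→140: 8 bp
  140→161: 21 bp
  161→164: 3 bp
  164→169: 5 bp
  169→179: 10 bp
  179→201: 22 bp
  201→205: 4 bp
  205→227: 22 bp
  227→234: 7 bp
  234→248: 14 bp
  248→255: 7 bp
  255→2 (wrap): 268-255+2 = 15 bp

[3,3,4,4,4,4,4,5,7,7,7,7,7,7,8,8,8,9,10,10,11,14,15,16,21,21,22,22]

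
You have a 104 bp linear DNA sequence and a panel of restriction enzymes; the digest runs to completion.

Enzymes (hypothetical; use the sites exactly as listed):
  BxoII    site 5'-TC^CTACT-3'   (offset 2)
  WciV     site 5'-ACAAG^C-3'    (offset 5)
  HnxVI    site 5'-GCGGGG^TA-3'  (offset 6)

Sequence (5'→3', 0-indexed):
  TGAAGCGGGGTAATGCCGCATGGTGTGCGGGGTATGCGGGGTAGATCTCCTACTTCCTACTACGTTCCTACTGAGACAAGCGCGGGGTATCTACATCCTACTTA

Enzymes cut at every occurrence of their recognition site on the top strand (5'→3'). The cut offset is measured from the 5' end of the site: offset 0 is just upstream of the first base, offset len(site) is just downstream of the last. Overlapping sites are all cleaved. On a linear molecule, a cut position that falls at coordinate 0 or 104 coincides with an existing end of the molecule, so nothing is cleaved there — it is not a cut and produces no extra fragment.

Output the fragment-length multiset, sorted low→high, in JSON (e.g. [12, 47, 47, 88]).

Per-enzyme occurrences:
  BxoII TCCTACT/2: at [47, 54, 65, 95] ⇒ [49, 56, 67, 97]
  WciV ACAAGC/5: at [75] ⇒ [80]
  HnxVI GCGGGGTA/6: at [4, 26, 35, 81] ⇒ [10, 32, 41, 87]

All cut coordinates (distinct, sorted): [10, 32, 41, 49, 56, 67, 80, 87, 97]

Fragment lengths:
  [0,10): 10 bp
  [10,32): 22 bp
  [32,41): 9 bp
  [41,49): 8 bp
  [49,56): 7 bp
  [56,67): 11 bp
  [67,80): 13 bp
  [80,87): 7 bp
  [87,97): 10 bp
  [97,104): 7 bp

[7,7,7,8,9,10,10,11,13,22]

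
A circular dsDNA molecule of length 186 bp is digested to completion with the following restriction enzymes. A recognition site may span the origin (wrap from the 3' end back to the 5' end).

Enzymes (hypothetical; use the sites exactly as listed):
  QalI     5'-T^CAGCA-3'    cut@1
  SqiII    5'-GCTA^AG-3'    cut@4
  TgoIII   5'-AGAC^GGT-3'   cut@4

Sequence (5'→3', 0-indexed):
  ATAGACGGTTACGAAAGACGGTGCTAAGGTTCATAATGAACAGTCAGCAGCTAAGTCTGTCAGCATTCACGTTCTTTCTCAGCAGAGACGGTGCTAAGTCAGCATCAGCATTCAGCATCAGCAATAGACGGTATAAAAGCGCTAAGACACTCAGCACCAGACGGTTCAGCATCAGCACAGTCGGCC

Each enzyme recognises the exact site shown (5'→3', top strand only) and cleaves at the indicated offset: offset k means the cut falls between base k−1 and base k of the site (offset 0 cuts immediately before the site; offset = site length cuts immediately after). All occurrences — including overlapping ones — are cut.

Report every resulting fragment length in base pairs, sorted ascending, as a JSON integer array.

Per-enzyme occurrences:
  QalI (TCAGCA, off=1): starts [43, 59, 78, 98, 104, 111, 117, 150, 165, 171] → cuts [44, 60, 79, 99, 105, 112, 118, 151, 166, 172]
  SqiII (GCTAAG, off=4): starts [22, 49, 92, 140] → cuts [26, 53, 96, 144]
  TgoIII (AGACGGT, off=4): starts [2, 15, 85, 125, 158] → cuts [6, 19, 89, 129, 162]

Pooled cuts: [6, 19, 26, 44, 53, 60, 79, 89, 96, 99, 105, 112, 118, 129, 144, 151, 162, 166, 172]

Fragments:
  6→19: 13 bp
  19→26: 7 bp
  26→44: 18 bp
  44→53: 9 bp
  53→60: 7 bp
  60→79: 19 bp
  79→89: 10 bp
  89→96: 7 bp
  96→99: 3 bp
  99→105: 6 bp
  105→112: 7 bp
  112→118: 6 bp
  118→129: 11 bp
  129→144: 15 bp
  144→151: 7 bp
  151→162: 11 bp
  162→166: 4 bp
  166→172: 6 bp
  172→6 (wrap): 186-172+6 = 20 bp

[3,4,6,6,6,7,7,7,7,7,9,10,11,11,13,15,18,19,20]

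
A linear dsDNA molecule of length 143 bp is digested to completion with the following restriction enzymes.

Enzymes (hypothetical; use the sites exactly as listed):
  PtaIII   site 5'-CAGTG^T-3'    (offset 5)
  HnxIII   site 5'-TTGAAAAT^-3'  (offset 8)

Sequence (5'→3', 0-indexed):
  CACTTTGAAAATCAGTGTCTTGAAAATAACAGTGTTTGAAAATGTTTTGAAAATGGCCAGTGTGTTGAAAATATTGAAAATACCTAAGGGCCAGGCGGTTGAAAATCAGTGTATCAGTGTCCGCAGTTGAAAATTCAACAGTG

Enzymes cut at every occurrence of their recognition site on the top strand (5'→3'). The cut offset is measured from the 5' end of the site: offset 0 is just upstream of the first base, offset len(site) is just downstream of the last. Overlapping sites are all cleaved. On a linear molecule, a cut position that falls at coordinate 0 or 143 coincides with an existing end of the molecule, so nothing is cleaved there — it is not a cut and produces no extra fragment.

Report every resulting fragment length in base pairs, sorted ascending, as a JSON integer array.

Per-enzyme occurrences:
  PtaIII CAGTGT/5: at [12, 29, 57, 106, 114] ⇒ [17, 34, 62, 111, 119]
  HnxIII TTGAAAAT/8: at [4, 19, 35, 46, 64, 73, 98, 126] ⇒ [12, 27, 43, 54, 72, 81, 106, 134]

All cut coordinates (distinct, sorted): [12, 17, 27, 34, 43, 54, 62, 72, 81, 106, 111, 119, 134]

Fragment lengths:
  [0,12): 12 bp
  [12,17): 5 bp
  [17,27): 10 bp
  [27,34): 7 bp
  [34,43): 9 bp
  [43,54): 11 bp
  [54,62): 8 bp
  [62,72): 10 bp
  [72,81): 9 bp
  [81,106): 25 bp
  [106,111): 5 bp
  [111,119): 8 bp
  [119,134): 15 bp
  [134,143): 9 bp

[5,5,7,8,8,9,9,9,10,10,11,12,15,25]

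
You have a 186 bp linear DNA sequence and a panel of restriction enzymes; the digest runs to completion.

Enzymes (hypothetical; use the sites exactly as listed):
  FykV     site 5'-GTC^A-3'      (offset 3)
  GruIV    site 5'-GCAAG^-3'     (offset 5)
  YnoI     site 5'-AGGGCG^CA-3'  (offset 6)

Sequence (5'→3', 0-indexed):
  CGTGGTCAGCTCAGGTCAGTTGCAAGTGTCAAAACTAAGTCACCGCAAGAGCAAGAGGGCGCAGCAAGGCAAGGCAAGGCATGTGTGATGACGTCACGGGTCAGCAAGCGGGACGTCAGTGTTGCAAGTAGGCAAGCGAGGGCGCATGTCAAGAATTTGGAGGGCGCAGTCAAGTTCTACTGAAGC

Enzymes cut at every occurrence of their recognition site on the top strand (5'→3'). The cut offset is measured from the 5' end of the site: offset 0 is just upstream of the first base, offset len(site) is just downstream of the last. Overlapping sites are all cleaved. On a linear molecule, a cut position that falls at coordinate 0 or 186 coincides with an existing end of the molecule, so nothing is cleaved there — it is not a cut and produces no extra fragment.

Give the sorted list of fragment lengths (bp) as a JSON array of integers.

Per-enzyme occurrences:
  FykV GTCA/3: at [4, 14, 27, 38, 92, 99, 114, 147, 168] ⇒ [7, 17, 30, 41, 95, 102, 117, 150, 171]
  GruIV GCAAG/5: at [21, 44, 50, 63, 68, 73, 103, 123, 131] ⇒ [26, 49, 55, 68, 73, 78, 108, 128, 136]
  YnoI AGGGCGCA/6: at [55, 138, 160] ⇒ [61, 144, 166]

Pooled cuts: [7, 17, 26, 30, 41, 49, 55, 61, 68, 73, 78, 95, 102, 108, 117, 128, 136, 144, 150, 166, 171]

Fragment lengths:
  [0,7): 7 bp
  [7,17): 10 bp
  [17,26): 9 bp
  [26,30): 4 bp
  [30,41): 11 bp
  [41,49): 8 bp
  [49,55): 6 bp
  [55,61): 6 bp
  [61,68): 7 bp
  [68,73): 5 bp
  [73,78): 5 bp
  [78,95): 17 bp
  [95,102): 7 bp
  [102,108): 6 bp
  [108,117): 9 bp
  [117,128): 11 bp
  [128,136): 8 bp
  [136,144): 8 bp
  [144,150): 6 bp
  [150,166): 16 bp
  [166,171): 5 bp
  [171,186): 15 bp

[4,5,5,5,6,6,6,6,7,7,7,8,8,8,9,9,10,11,11,15,16,17]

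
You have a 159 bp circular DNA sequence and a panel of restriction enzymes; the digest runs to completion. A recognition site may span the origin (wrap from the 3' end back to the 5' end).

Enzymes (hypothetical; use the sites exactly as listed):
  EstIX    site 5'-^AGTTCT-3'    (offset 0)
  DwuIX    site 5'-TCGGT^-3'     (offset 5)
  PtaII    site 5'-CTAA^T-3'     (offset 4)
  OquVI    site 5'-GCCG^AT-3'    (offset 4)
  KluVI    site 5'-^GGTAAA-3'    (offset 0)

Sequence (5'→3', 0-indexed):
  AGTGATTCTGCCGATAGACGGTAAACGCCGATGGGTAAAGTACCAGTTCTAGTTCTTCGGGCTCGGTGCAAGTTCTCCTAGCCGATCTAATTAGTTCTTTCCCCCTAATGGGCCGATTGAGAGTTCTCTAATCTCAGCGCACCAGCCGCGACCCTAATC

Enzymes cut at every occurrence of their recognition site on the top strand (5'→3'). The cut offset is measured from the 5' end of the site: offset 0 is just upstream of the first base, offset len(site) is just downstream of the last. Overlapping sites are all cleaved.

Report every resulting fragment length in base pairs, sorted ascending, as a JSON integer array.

[2,3,3,6,6,6,6,7,10,11,11,14,15,16,17,26]

Scan for sites:
  EstIX AGTTCT/0: at [44, 50, 70, 92, 121] ⇒ [44, 50, 70, 92, 121]
  DwuIX TCGGT/5: at [62] ⇒ [67]
  PtaII CTAAT/4: at [86, 104, 127, 153] ⇒ [90, 108, 131, 157]
  OquVI GCCGAT/4: at [9, 26, 80, 111] ⇒ [13, 30, 84, 115]
  KluVI GGTAAA/0: at [19, 33] ⇒ [19, 33]

Pooled cuts: [13, 19, 30, 33, 44, 50, 67, 70, 84, 90, 92, 108, 115, 121, 131, 157]

Fragment lengths:
  13→19: 6 bp
  19→30: 11 bp
  30→33: 3 bp
  33→44: 11 bp
  44→50: 6 bp
  50→67: 17 bp
  67→70: 3 bp
  70→84: 14 bp
  84→90: 6 bp
  90→92: 2 bp
  92→108: 16 bp
  108→115: 7 bp
  115→121: 6 bp
  121→131: 10 bp
  131→157: 26 bp
  157→13 (wrap): 159-157+13 = 15 bp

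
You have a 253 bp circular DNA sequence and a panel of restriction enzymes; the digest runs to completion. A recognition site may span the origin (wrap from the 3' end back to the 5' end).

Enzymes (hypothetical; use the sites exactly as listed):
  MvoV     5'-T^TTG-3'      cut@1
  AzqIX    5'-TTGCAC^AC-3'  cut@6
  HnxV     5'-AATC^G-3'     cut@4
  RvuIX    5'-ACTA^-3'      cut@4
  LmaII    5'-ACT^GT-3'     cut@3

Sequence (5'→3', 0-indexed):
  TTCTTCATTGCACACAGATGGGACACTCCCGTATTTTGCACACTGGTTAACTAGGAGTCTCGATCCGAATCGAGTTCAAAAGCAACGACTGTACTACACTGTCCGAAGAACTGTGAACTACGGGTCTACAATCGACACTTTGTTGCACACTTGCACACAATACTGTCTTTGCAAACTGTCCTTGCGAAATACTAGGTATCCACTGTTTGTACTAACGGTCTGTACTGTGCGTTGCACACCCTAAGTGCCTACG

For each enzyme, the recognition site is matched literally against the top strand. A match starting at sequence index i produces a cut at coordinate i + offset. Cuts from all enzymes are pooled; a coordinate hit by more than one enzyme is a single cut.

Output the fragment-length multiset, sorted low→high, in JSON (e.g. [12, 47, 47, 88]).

[2,4,4,6,6,6,8,8,8,8,9,9,10,11,12,12,12,13,17,18,19,22,29]

Site scan:
  MvoV TTTG/1: at [34, 138, 167, 205] ⇒ [35, 139, 168, 206]
  AzqIX TTGCACAC/6: at [7, 35, 142, 150, 231] ⇒ [13, 41, 148, 156, 237]
  HnxV AATCG/4: at [67, 129] ⇒ [71, 133]
  RvuIX ACTA/4: at [49, 92, 116, 190, 210] ⇒ [53, 96, 120, 194, 214]
  LmaII ACTGT/3: at [87, 97, 109, 161, 174, 201, 223] ⇒ [90, 100, 112, 164, 177, 204, 226]

Pooled cuts: [13, 35, 41, 53, 71, 90, 96, 100, 112, 120, 133, 139, 148, 156, 164, 168, 177, 194, 204, 206, 214, 226, 237]

Fragment lengths:
  13→35: 22 bp
  35→41: 6 bp
  41→53: 12 bp
  53→71: 18 bp
  71→90: 19 bp
  90→96: 6 bp
  96→100: 4 bp
  100→112: 12 bp
  112→120: 8 bp
  120→133: 13 bp
  133→139: 6 bp
  139→148: 9 bp
  148→156: 8 bp
  156→164: 8 bp
  164→168: 4 bp
  168→177: 9 bp
  177→194: 17 bp
  194→204: 10 bp
  204→206: 2 bp
  206→214: 8 bp
  214→226: 12 bp
  226→237: 11 bp
  237→13 (wrap): 253-237+13 = 29 bp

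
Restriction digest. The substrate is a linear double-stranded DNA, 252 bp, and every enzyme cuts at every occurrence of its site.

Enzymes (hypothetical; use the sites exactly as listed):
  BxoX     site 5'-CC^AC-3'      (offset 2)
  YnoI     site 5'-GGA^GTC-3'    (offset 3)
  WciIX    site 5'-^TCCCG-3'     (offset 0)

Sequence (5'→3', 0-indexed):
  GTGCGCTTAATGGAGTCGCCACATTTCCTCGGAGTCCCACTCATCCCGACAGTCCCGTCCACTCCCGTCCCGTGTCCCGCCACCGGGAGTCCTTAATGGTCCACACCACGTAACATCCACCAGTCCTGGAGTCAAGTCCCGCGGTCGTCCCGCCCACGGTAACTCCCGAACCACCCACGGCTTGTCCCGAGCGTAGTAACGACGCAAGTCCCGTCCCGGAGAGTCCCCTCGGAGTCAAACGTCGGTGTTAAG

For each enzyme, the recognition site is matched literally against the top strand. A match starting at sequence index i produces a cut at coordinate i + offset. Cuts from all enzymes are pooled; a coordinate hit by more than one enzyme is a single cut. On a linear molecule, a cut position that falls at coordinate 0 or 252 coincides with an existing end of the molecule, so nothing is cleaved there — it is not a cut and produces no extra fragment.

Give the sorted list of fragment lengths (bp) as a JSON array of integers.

[2,4,5,5,5,5,5,6,6,7,7,7,8,8,8,8,9,9,11,11,12,13,14,14,19,20,24]

Per-enzyme occurrences:
  BxoX CCAC/2: at [18, 36, 58, 79, 100, 105, 116, 153, 170, 174] ⇒ [20, 38, 60, 81, 102, 107, 118, 155, 172, 176]
  YnoI GGAGTC/3: at [11, 30, 85, 127, 230] ⇒ [14, 33, 88, 130, 233]
  WciIX TCCCG/0: at [43, 52, 62, 67, 74, 136, 147, 163, 184, 208, 213] ⇒ [43, 52, 62, 67, 74, 136, 147, 163, 184, 208, 213]

All cut coordinates (distinct, sorted): [14, 20, 33, 38, 43, 52, 60, 62, 67, 74, 81, 88, 102, 107, 118, 130, 136, 147, 155, 163, 172, 176, 184, 208, 213, 233]

Fragment lengths:
  [0,14): 14 bp
  [14,20): 6 bp
  [20,33): 13 bp
  [33,38): 5 bp
  [38,43): 5 bp
  [43,52): 9 bp
  [52,60): 8 bp
  [60,62): 2 bp
  [62,67): 5 bp
  [67,74): 7 bp
  [74,81): 7 bp
  [81,88): 7 bp
  [88,102): 14 bp
  [102,107): 5 bp
  [107,118): 11 bp
  [118,130): 12 bp
  [130,136): 6 bp
  [136,147): 11 bp
  [147,155): 8 bp
  [155,163): 8 bp
  [163,172): 9 bp
  [172,176): 4 bp
  [176,184): 8 bp
  [184,208): 24 bp
  [208,213): 5 bp
  [213,233): 20 bp
  [233,252): 19 bp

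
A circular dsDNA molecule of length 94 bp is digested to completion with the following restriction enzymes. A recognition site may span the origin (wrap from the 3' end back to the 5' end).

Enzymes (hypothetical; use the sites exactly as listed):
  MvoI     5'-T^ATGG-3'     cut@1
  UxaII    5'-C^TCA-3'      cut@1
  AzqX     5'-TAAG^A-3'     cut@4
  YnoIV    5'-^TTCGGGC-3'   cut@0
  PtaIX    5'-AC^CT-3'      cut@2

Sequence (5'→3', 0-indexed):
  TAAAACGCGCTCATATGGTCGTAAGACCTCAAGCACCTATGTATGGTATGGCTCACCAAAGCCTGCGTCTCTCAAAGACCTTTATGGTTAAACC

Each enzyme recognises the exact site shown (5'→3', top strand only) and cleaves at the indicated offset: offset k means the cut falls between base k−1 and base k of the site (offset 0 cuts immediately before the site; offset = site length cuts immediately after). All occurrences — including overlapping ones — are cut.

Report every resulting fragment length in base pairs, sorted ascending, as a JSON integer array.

[1,2,4,4,5,5,6,8,8,10,11,11,19]

Scan for sites:
  MvoI TATGG/1: at [13, 41, 46, 82] ⇒ [14, 42, 47, 83]
  UxaII CTCA/1: at [9, 27, 51, 70] ⇒ [10, 28, 52, 71]
  AzqX TAAGA/4: at [21] ⇒ [25]
  YnoIV (TTCGGGC, off=0): no sites
  PtaIX ACCT/2: at [25, 34, 77, 91] ⇒ [27, 36, 79, 93]

All cut coordinates (distinct, sorted): [10, 14, 25, 27, 28, 36, 42, 47, 52, 71, 79, 83, 93]

Fragment lengths:
  10→14: 4 bp
  14→25: 11 bp
  25→27: 2 bp
  27→28: 1 bp
  28→36: 8 bp
  36→42: 6 bp
  42→47: 5 bp
  47→52: 5 bp
  52→71: 19 bp
  71→79: 8 bp
  79→83: 4 bp
  83→93: 10 bp
  93→10 (wrap): 94-93+10 = 11 bp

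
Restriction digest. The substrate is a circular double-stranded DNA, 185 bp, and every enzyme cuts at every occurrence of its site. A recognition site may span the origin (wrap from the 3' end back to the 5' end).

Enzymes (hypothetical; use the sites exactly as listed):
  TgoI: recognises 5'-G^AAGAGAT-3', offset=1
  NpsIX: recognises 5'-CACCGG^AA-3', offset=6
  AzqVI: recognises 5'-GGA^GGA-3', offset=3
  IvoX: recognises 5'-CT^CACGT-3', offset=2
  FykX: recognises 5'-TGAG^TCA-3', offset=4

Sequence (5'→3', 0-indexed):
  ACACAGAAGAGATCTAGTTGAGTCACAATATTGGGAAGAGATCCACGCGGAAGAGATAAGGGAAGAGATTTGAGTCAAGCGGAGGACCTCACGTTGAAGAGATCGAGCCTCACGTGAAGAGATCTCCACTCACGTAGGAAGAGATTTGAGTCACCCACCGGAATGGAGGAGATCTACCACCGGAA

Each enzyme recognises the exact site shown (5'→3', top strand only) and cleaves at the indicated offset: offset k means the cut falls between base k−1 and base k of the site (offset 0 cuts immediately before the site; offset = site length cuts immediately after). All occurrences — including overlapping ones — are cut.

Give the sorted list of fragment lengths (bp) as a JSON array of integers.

Per-enzyme occurrences:
  TgoI GAAGAGAT/1: at [5, 34, 49, 61, 95, 115, 137] ⇒ [6, 35, 50, 62, 96, 116, 138]
  NpsIX CACCGGAA/6: at [155, 177] ⇒ [161, 183]
  AzqVI GGAGGA/3: at [80, 164] ⇒ [83, 167]
  IvoX CTCACGT/2: at [87, 108, 128] ⇒ [89, 110, 130]
  FykX TGAGTCA/4: at [18, 70, 146] ⇒ [22, 74, 150]

All cut coordinates (distinct, sorted): [6, 22, 35, 50, 62, 74, 83, 89, 96, 110, 116, 130, 138, 150, 161, 167, 183]

Fragment lengths:
  6→22: 16 bp
  22→35: 13 bp
  35→50: 15 bp
  50→62: 12 bp
  62→74: 12 bp
  74→83: 9 bp
  83→89: 6 bp
  89→96: 7 bp
  96→110: 14 bp
  110→116: 6 bp
  116→130: 14 bp
  130→138: 8 bp
  138→150: 12 bp
  150→161: 11 bp
  161→167: 6 bp
  167→183: 16 bp
  183→6 (wrap): 185-183+6 = 8 bp

[6,6,6,7,8,8,9,11,12,12,12,13,14,14,15,16,16]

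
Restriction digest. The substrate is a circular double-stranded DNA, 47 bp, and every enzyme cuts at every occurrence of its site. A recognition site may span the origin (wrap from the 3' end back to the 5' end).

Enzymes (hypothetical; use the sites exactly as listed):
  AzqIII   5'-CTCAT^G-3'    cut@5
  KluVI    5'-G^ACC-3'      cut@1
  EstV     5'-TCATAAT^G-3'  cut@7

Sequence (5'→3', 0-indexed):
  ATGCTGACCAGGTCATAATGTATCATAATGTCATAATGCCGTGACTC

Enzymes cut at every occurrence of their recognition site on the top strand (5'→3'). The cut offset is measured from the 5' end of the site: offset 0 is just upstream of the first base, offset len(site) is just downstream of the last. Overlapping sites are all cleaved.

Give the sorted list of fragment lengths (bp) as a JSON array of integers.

[4,8,10,12,13]

Per-enzyme occurrences:
  AzqIII (CTCATG, off=5): starts [44] → cuts [2]
  KluVI (GACC, off=1): starts [5] → cuts [6]
  EstV (TCATAATG, off=7): starts [12, 22, 30] → cuts [19, 29, 37]

All cut coordinates (distinct, sorted): [2, 6, 19, 29, 37]

Fragments:
  2→6: 4 bp
  6→19: 13 bp
  19→29: 10 bp
  29→37: 8 bp
  37→2 (wrap): 47-37+2 = 12 bp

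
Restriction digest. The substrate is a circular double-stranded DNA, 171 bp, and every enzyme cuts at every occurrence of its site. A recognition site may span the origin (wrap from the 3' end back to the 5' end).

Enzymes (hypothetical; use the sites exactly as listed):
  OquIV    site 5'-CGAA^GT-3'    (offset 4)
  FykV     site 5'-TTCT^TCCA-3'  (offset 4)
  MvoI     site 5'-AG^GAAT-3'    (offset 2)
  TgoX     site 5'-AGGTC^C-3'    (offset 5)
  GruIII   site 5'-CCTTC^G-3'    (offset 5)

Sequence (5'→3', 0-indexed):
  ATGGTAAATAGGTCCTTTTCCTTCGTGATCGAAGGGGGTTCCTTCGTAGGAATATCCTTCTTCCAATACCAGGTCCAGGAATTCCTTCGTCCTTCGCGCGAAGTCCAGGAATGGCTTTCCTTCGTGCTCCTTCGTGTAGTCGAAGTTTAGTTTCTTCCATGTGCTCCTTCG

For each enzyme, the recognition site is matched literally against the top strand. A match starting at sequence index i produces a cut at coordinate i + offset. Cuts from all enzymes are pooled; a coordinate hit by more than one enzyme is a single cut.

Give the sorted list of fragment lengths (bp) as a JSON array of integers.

[3,4,6,7,7,10,10,10,11,11,12,14,15,15,15,21]

Site scan:
  OquIV (CGAAGT, off=4): starts [98, 140] → cuts [102, 144]
  FykV (TTCTTCCA, off=4): starts [57, 151] → cuts [61, 155]
  MvoI (AGGAAT, off=2): starts [47, 76, 106] → cuts [49, 78, 108]
  TgoX (AGGTCC, off=5): starts [9, 70] → cuts [14, 75]
  GruIII (CCTTCG, off=5): starts [19, 40, 83, 90, 118, 128, 165] → cuts [24, 45, 88, 95, 123, 133, 170]

All cut coordinates (distinct, sorted): [14, 24, 45, 49, 61, 75, 78, 88, 95, 102, 108, 123, 133, 144, 155, 170]

Fragment lengths:
  14→24: 10 bp
  24→45: 21 bp
  45→49: 4 bp
  49→61: 12 bp
  61→75: 14 bp
  75→78: 3 bp
  78→88: 10 bp
  88→95: 7 bp
  95→102: 7 bp
  102→108: 6 bp
  108→123: 15 bp
  123→133: 10 bp
  133→144: 11 bp
  144→155: 11 bp
  155→170: 15 bp
  170→14 (wrap): 171-170+14 = 15 bp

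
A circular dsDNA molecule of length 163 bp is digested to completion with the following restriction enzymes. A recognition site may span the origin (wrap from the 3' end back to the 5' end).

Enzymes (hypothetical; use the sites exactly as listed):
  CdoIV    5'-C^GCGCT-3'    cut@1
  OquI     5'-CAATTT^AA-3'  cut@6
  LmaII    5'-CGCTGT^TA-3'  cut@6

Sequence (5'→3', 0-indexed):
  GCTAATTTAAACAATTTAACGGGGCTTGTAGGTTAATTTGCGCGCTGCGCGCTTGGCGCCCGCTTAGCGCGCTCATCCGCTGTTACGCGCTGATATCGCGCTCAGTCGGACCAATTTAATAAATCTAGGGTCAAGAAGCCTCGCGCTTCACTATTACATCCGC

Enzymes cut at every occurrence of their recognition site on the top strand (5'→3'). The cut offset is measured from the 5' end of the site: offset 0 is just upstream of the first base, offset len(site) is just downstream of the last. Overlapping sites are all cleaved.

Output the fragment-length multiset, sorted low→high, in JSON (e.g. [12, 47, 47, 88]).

[3,7,11,15,19,19,20,20,24,25]

Scan for sites:
  CdoIV CGCGCT/1: at [40, 47, 67, 85, 96, 141, 160] ⇒ [41, 48, 68, 86, 97, 142, 161]
  OquI CAATTTAA/6: at [11, 111] ⇒ [17, 117]
  LmaII CGCTGTTA/6: at [77] ⇒ [83]

Pooled cuts: [17, 41, 48, 68, 83, 86, 97, 117, 142, 161]

Fragments:
  17→41: 24 bp
  41→48: 7 bp
  48→68: 20 bp
  68→83: 15 bp
  83→86: 3 bp
  86→97: 11 bp
  97→117: 20 bp
  117→142: 25 bp
  142→161: 19 bp
  161→17 (wrap): 163-161+17 = 19 bp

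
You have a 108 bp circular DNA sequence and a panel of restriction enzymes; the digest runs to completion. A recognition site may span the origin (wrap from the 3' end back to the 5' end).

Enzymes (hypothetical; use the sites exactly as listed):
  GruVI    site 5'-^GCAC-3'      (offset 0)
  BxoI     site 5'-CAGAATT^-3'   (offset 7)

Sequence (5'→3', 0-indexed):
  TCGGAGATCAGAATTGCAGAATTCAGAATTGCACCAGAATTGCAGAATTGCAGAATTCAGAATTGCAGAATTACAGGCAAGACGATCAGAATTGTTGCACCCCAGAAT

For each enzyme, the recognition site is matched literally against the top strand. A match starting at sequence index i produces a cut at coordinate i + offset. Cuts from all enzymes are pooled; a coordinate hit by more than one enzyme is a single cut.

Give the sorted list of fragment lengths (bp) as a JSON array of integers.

Per-enzyme occurrences:
  GruVI GCAC/0: at [30, 96] ⇒ [30, 96]
  BxoI CAGAATT/7: at [8, 16, 23, 34, 42, 50, 57, 65, 86, 102] ⇒ [1, 15, 23, 30, 41, 49, 57, 64, 72, 93]

Pooled cuts: [1, 15, 23, 30, 41, 49, 57, 64, 72, 93, 96]

Fragments:
  1→15: 14 bp
  15→23: 8 bp
  23→30: 7 bp
  30→41: 11 bp
  41→49: 8 bp
  49→57: 8 bp
  57→64: 7 bp
  64→72: 8 bp
  72→93: 21 bp
  93→96: 3 bp
  96→1 (wrap): 108-96+1 = 13 bp

[3,7,7,8,8,8,8,11,13,14,21]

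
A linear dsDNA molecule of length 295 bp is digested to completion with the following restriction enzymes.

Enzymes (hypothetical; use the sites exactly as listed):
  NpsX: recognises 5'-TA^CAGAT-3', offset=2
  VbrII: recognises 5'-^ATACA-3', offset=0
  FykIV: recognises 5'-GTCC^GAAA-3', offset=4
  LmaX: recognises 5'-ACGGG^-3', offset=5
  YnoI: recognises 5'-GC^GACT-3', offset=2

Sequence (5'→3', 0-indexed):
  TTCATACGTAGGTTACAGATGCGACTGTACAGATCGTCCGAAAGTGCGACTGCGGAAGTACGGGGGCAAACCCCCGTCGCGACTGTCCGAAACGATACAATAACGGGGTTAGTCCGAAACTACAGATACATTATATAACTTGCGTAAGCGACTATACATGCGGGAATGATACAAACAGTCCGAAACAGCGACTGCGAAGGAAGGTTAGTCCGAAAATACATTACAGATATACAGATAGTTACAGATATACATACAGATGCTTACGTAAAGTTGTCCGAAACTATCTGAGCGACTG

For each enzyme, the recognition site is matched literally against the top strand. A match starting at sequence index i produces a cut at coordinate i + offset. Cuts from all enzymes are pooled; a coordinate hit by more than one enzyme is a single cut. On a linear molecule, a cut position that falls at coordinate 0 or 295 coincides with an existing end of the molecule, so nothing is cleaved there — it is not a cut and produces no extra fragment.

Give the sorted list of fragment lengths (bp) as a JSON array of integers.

[3,3,3,4,4,4,5,5,5,6,7,7,7,8,8,8,8,8,10,10,13,13,14,15,15,16,17,22,23,24]

Per-enzyme occurrences:
  NpsX (TACAGAT, off=2): starts [13, 27, 120, 221, 229, 239, 251] → cuts [15, 29, 122, 223, 231, 241, 253]
  VbrII (ATACA, off=0): starts [94, 125, 153, 168, 215, 228, 246, 250] → cuts [94, 125, 153, 168, 215, 228, 246, 250]
  FykIV (GTCCGAAA, off=4): starts [35, 84, 111, 177, 207, 272] → cuts [39, 88, 115, 181, 211, 276]
  LmaX (ACGGG, off=5): starts [59, 102] → cuts [64, 107]
  YnoI (GCGACT, off=2): starts [20, 45, 78, 147, 187, 288] → cuts [22, 47, 80, 149, 189, 290]

Pooled cuts: [15, 22, 29, 39, 47, 64, 80, 88, 94, 107, 115, 122, 125, 149, 153, 168, 181, 189, 211, 215, 223, 228, 231, 241, 246, 250, 253, 276, 290]

Fragments:
  [0,15): 15 bp
  [15,22): 7 bp
  [22,29): 7 bp
  [29,39): 10 bp
  [39,47): 8 bp
  [47,64): 17 bp
  [64,80): 16 bp
  [80,88): 8 bp
  [88,94): 6 bp
  [94,107): 13 bp
  [107,115): 8 bp
  [115,122): 7 bp
  [122,125): 3 bp
  [125,149): 24 bp
  [149,153): 4 bp
  [153,168): 15 bp
  [168,181): 13 bp
  [181,189): 8 bp
  [189,211): 22 bp
  [211,215): 4 bp
  [215,223): 8 bp
  [223,228): 5 bp
  [228,231): 3 bp
  [231,241): 10 bp
  [241,246): 5 bp
  [246,250): 4 bp
  [250,253): 3 bp
  [253,276): 23 bp
  [276,290): 14 bp
  [290,295): 5 bp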